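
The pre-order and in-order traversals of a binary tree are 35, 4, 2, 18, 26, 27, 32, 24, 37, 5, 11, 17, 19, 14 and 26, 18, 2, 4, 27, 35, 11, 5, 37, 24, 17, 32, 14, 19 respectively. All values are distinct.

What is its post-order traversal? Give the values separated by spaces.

26 18 2 27 4 11 5 37 17 24 14 19 32 35

The first element of pre-order is the root; it splits in-order into left and right subtrees.
Root 35: left subtree has 5 nodes {26, 18, 2, 4, 27}, right has 8 {11, 5, 37, 24, 17, 32, 14, 19}.
  Root 4: left subtree has 3 nodes {26, 18, 2}, right has 1 {27}.
    Root 2: left subtree has 2 nodes {26, 18}, right has 0 { }.
      Root 18: left subtree has 1 node {26}, right has 0 { }.
  Root 32: left subtree has 5 nodes {11, 5, 37, 24, 17}, right has 2 {14, 19}.
    Root 24: left subtree has 3 nodes {11, 5, 37}, right has 1 {17}.
      Root 37: left subtree has 2 nodes {11, 5}, right has 0 { }.
        Root 5: left subtree has 1 node {11}, right has 0 { }.
    Root 19: left subtree has 1 node {14}, right has 0 { }.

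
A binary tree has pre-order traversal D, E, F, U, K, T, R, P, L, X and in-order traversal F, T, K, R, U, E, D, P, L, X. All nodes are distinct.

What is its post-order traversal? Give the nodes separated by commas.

T, R, K, U, F, E, X, L, P, D

The first element of pre-order is the root; it splits in-order into left and right subtrees.
Root D: left subtree has 6 nodes {F, T, K, R, U, E}, right has 3 {P, L, X}.
  Root E: left subtree has 5 nodes {F, T, K, R, U}, right has 0 { }.
    Root F: left subtree has 0 nodes { }, right has 4 {T, K, R, U}.
      Root U: left subtree has 3 nodes {T, K, R}, right has 0 { }.
        Root K: left subtree has 1 node {T}, right has 1 {R}.
  Root P: left subtree has 0 nodes { }, right has 2 {L, X}.
    Root L: left subtree has 0 nodes { }, right has 1 {X}.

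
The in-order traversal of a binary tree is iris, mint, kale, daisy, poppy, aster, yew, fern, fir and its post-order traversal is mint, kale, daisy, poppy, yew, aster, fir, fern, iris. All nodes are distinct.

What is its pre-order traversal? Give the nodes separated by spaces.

The last element of post-order is the root; it splits in-order into left and right subtrees.
Root iris: left subtree has 0 nodes { }, right has 8 {mint, kale, daisy, poppy, aster, yew, fern, fir}.
  Root fern: left subtree has 6 nodes {mint, kale, daisy, poppy, aster, yew}, right has 1 {fir}.
    Root aster: left subtree has 4 nodes {mint, kale, daisy, poppy}, right has 1 {yew}.
      Root poppy: left subtree has 3 nodes {mint, kale, daisy}, right has 0 { }.
        Root daisy: left subtree has 2 nodes {mint, kale}, right has 0 { }.
          Root kale: left subtree has 1 node {mint}, right has 0 { }.

iris fern aster poppy daisy kale mint yew fir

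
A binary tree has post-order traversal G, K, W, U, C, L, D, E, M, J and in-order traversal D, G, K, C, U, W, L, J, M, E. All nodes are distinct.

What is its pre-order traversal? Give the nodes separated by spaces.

J D L C K G U W M E

The last element of post-order is the root; it splits in-order into left and right subtrees.
Root J: left subtree has 7 nodes {D, G, K, C, U, W, L}, right has 2 {M, E}.
  Root D: left subtree has 0 nodes { }, right has 6 {G, K, C, U, W, L}.
    Root L: left subtree has 5 nodes {G, K, C, U, W}, right has 0 { }.
      Root C: left subtree has 2 nodes {G, K}, right has 2 {U, W}.
        Root K: left subtree has 1 node {G}, right has 0 { }.
        Root U: left subtree has 0 nodes { }, right has 1 {W}.
  Root M: left subtree has 0 nodes { }, right has 1 {E}.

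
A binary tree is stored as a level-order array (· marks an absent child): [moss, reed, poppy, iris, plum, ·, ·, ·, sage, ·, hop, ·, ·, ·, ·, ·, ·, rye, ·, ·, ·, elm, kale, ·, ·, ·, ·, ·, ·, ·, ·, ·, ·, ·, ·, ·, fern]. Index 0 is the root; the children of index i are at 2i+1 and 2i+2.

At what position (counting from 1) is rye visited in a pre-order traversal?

Pre-order visits the node, then its left subtree, then its right subtree.
Visit moss.
At moss: go left to reed.
  Visit reed.
  At reed: go left to iris.
    Visit iris.
    At iris: no left child.
    At iris: go right to sage.
      Visit sage.
      At sage: go left to rye.
        Visit rye.
        At rye: no left child.
        At rye: go right to fern.
          fern is a leaf — visit fern.
      At sage: no right child.
  At reed: go right to plum.
    Visit plum.
    At plum: no left child.
    At plum: go right to hop.
      Visit hop.
      At hop: go left to elm.
        elm is a leaf — visit elm.
      At hop: go right to kale.
        kale is a leaf — visit kale.
At moss: go right to poppy.
  poppy is a leaf — visit poppy.
Full pre-order sequence: moss, reed, iris, sage, rye, fern, plum, hop, elm, kale, poppy.

5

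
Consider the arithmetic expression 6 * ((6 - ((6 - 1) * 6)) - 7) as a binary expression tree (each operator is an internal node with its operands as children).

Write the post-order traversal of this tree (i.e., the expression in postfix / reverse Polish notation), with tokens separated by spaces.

Post-order on an expression tree gives postfix notation: for each operator, emit left operand, right operand, then the operator.

6 6 6 1 - 6 * - 7 - *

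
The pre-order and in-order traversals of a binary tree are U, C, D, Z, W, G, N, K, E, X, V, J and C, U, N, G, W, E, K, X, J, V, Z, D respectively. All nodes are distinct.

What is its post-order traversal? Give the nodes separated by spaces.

The first element of pre-order is the root; it splits in-order into left and right subtrees.
Root U: left subtree has 1 node {C}, right has 10 {N, G, W, E, K, X, J, V, Z, D}.
  Root D: left subtree has 9 nodes {N, G, W, E, K, X, J, V, Z}, right has 0 { }.
    Root Z: left subtree has 8 nodes {N, G, W, E, K, X, J, V}, right has 0 { }.
      Root W: left subtree has 2 nodes {N, G}, right has 5 {E, K, X, J, V}.
        Root G: left subtree has 1 node {N}, right has 0 { }.
        Root K: left subtree has 1 node {E}, right has 3 {X, J, V}.
          Root X: left subtree has 0 nodes { }, right has 2 {J, V}.
            Root V: left subtree has 1 node {J}, right has 0 { }.

C N G E J V X K W Z D U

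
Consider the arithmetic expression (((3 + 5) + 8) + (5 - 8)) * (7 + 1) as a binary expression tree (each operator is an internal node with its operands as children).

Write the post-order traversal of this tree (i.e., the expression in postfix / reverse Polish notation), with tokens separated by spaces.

Post-order on an expression tree gives postfix notation: for each operator, emit left operand, right operand, then the operator.

3 5 + 8 + 5 8 - + 7 1 + *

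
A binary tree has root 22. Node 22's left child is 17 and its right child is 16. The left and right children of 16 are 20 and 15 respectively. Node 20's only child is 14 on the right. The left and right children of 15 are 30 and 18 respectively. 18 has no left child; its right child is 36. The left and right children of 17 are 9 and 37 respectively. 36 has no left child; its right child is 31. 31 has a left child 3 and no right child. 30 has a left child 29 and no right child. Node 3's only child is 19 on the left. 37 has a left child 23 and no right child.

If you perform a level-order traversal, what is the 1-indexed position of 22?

Level-order visits nodes level by level from the root, left to right within each level.
Level 0: 22
Level 1: 17, 16
Level 2: 9, 37, 20, 15
Level 3: 23, 14, 30, 18
Level 4: 29, 36
Level 5: 31
Level 6: 3
Level 7: 19
Full level-order sequence: 22, 17, 16, 9, 37, 20, 15, 23, 14, 30, 18, 29, 36, 31, 3, 19.

1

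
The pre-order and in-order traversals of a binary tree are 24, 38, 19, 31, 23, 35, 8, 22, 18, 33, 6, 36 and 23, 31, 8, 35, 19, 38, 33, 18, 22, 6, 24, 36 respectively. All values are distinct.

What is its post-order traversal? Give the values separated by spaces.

23 8 35 31 19 33 18 6 22 38 36 24

The first element of pre-order is the root; it splits in-order into left and right subtrees.
Root 24: left subtree has 10 nodes {23, 31, 8, 35, 19, 38, 33, 18, 22, 6}, right has 1 {36}.
  Root 38: left subtree has 5 nodes {23, 31, 8, 35, 19}, right has 4 {33, 18, 22, 6}.
    Root 19: left subtree has 4 nodes {23, 31, 8, 35}, right has 0 { }.
      Root 31: left subtree has 1 node {23}, right has 2 {8, 35}.
        Root 35: left subtree has 1 node {8}, right has 0 { }.
    Root 22: left subtree has 2 nodes {33, 18}, right has 1 {6}.
      Root 18: left subtree has 1 node {33}, right has 0 { }.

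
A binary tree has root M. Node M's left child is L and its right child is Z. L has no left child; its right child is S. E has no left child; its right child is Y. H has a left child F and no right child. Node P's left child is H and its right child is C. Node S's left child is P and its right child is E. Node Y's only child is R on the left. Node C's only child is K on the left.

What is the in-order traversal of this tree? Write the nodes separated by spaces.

In-order visits the left subtree, then the node, then the right subtree.
At M: go left to L.
  At L: no left child.
  Visit L.
  At L: go right to S.
    At S: go left to P.
      At P: go left to H.
        At H: go left to F.
          F is a leaf — visit F.
        Visit H.
        At H: no right child.
      Visit P.
      At P: go right to C.
        At C: go left to K.
          K is a leaf — visit K.
        Visit C.
        At C: no right child.
    Visit S.
    At S: go right to E.
      At E: no left child.
      Visit E.
      At E: go right to Y.
        At Y: go left to R.
          R is a leaf — visit R.
        Visit Y.
        At Y: no right child.
Visit M.
At M: go right to Z.
  Z is a leaf — visit Z.

L F H P K C S E R Y M Z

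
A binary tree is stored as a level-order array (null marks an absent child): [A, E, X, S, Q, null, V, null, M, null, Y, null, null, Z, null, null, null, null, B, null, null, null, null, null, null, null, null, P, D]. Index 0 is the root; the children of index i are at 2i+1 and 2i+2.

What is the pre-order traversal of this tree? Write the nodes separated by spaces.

Pre-order visits the node, then its left subtree, then its right subtree.
Visit A.
At A: go left to E.
  Visit E.
  At E: go left to S.
    Visit S.
    At S: no left child.
    At S: go right to M.
      Visit M.
      At M: no left child.
      At M: go right to B.
        B is a leaf — visit B.
  At E: go right to Q.
    Visit Q.
    At Q: no left child.
    At Q: go right to Y.
      Y is a leaf — visit Y.
At A: go right to X.
  Visit X.
  At X: no left child.
  At X: go right to V.
    Visit V.
    At V: go left to Z.
      Visit Z.
      At Z: go left to P.
        P is a leaf — visit P.
      At Z: go right to D.
        D is a leaf — visit D.
    At V: no right child.

A E S M B Q Y X V Z P D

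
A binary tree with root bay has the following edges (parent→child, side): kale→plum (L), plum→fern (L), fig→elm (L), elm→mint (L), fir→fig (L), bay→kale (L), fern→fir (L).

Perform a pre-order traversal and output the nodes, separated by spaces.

Pre-order visits the node, then its left subtree, then its right subtree.
Visit bay.
At bay: go left to kale.
  Visit kale.
  At kale: go left to plum.
    Visit plum.
    At plum: go left to fern.
      Visit fern.
      At fern: go left to fir.
        Visit fir.
        At fir: go left to fig.
          Visit fig.
          At fig: go left to elm.
            Visit elm.
            At elm: go left to mint.
              mint is a leaf — visit mint.
            At elm: no right child.
          At fig: no right child.
        At fir: no right child.
      At fern: no right child.
    At plum: no right child.
  At kale: no right child.
At bay: no right child.

bay kale plum fern fir fig elm mint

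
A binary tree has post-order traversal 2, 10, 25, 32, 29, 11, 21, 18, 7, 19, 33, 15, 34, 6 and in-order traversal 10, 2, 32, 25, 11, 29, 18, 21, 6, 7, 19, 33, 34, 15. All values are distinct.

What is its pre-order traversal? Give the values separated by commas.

The last element of post-order is the root; it splits in-order into left and right subtrees.
Root 6: left subtree has 8 nodes {10, 2, 32, 25, 11, 29, 18, 21}, right has 5 {7, 19, 33, 34, 15}.
  Root 18: left subtree has 6 nodes {10, 2, 32, 25, 11, 29}, right has 1 {21}.
    Root 11: left subtree has 4 nodes {10, 2, 32, 25}, right has 1 {29}.
      Root 32: left subtree has 2 nodes {10, 2}, right has 1 {25}.
        Root 10: left subtree has 0 nodes { }, right has 1 {2}.
  Root 34: left subtree has 3 nodes {7, 19, 33}, right has 1 {15}.
    Root 33: left subtree has 2 nodes {7, 19}, right has 0 { }.
      Root 19: left subtree has 1 node {7}, right has 0 { }.

6, 18, 11, 32, 10, 2, 25, 29, 21, 34, 33, 19, 7, 15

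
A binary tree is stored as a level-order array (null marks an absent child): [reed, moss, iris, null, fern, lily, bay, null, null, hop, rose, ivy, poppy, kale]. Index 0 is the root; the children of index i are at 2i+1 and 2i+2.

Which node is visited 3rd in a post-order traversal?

Post-order visits the left subtree, then the right subtree, then the node.
At reed: go left to moss.
  At moss: no left child.
  At moss: go right to fern.
    At fern: go left to hop.
      hop is a leaf — visit hop.
    At fern: go right to rose.
      rose is a leaf — visit rose.
    Visit fern.
  Visit moss.
At reed: go right to iris.
  At iris: go left to lily.
    At lily: go left to ivy.
      ivy is a leaf — visit ivy.
    At lily: go right to poppy.
      poppy is a leaf — visit poppy.
    Visit lily.
  At iris: go right to bay.
    At bay: go left to kale.
      kale is a leaf — visit kale.
    At bay: no right child.
    Visit bay.
  Visit iris.
Visit reed.
Full post-order sequence: hop, rose, fern, moss, ivy, poppy, lily, kale, bay, iris, reed.

fern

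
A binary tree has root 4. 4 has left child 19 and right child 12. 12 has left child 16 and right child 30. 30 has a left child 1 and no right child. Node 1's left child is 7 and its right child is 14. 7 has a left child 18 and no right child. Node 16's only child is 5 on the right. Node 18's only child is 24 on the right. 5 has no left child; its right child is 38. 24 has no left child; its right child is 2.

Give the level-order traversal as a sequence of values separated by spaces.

4 19 12 16 30 5 1 38 7 14 18 24 2

Level-order visits nodes level by level from the root, left to right within each level.
Level 0: 4
Level 1: 19, 12
Level 2: 16, 30
Level 3: 5, 1
Level 4: 38, 7, 14
Level 5: 18
Level 6: 24
Level 7: 2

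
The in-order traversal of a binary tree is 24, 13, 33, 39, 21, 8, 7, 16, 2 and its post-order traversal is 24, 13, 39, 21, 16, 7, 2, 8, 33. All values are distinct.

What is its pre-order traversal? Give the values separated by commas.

The last element of post-order is the root; it splits in-order into left and right subtrees.
Root 33: left subtree has 2 nodes {24, 13}, right has 6 {39, 21, 8, 7, 16, 2}.
  Root 13: left subtree has 1 node {24}, right has 0 { }.
  Root 8: left subtree has 2 nodes {39, 21}, right has 3 {7, 16, 2}.
    Root 21: left subtree has 1 node {39}, right has 0 { }.
    Root 2: left subtree has 2 nodes {7, 16}, right has 0 { }.
      Root 7: left subtree has 0 nodes { }, right has 1 {16}.

33, 13, 24, 8, 21, 39, 2, 7, 16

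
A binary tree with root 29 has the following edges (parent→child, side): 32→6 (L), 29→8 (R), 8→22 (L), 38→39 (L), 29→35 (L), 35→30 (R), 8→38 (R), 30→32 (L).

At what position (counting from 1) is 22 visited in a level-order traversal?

5

Level-order visits nodes level by level from the root, left to right within each level.
Level 0: 29
Level 1: 35, 8
Level 2: 30, 22, 38
Level 3: 32, 39
Level 4: 6
Full level-order sequence: 29, 35, 8, 30, 22, 38, 32, 39, 6.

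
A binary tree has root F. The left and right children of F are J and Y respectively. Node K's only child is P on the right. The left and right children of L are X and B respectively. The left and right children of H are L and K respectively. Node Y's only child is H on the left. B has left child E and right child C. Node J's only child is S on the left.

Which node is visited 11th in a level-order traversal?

Level-order visits nodes level by level from the root, left to right within each level.
Level 0: F
Level 1: J, Y
Level 2: S, H
Level 3: L, K
Level 4: X, B, P
Level 5: E, C
Full level-order sequence: F, J, Y, S, H, L, K, X, B, P, E, C.

E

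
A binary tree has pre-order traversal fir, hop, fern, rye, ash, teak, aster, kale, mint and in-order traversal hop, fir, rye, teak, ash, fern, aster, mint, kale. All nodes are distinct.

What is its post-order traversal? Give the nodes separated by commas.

The first element of pre-order is the root; it splits in-order into left and right subtrees.
Root fir: left subtree has 1 node {hop}, right has 7 {rye, teak, ash, fern, aster, mint, kale}.
  Root fern: left subtree has 3 nodes {rye, teak, ash}, right has 3 {aster, mint, kale}.
    Root rye: left subtree has 0 nodes { }, right has 2 {teak, ash}.
      Root ash: left subtree has 1 node {teak}, right has 0 { }.
    Root aster: left subtree has 0 nodes { }, right has 2 {mint, kale}.
      Root kale: left subtree has 1 node {mint}, right has 0 { }.

hop, teak, ash, rye, mint, kale, aster, fern, fir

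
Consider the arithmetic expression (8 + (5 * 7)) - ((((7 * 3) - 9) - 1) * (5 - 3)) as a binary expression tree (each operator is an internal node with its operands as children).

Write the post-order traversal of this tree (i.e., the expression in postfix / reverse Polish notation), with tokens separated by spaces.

8 5 7 * + 7 3 * 9 - 1 - 5 3 - * -

Post-order on an expression tree gives postfix notation: for each operator, emit left operand, right operand, then the operator.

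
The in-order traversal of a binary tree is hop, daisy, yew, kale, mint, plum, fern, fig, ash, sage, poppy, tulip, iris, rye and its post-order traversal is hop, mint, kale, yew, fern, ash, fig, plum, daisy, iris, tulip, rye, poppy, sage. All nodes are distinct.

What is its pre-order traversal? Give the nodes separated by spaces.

sage daisy hop plum yew kale mint fig fern ash poppy rye tulip iris

The last element of post-order is the root; it splits in-order into left and right subtrees.
Root sage: left subtree has 9 nodes {hop, daisy, yew, kale, mint, plum, fern, fig, ash}, right has 4 {poppy, tulip, iris, rye}.
  Root daisy: left subtree has 1 node {hop}, right has 7 {yew, kale, mint, plum, fern, fig, ash}.
    Root plum: left subtree has 3 nodes {yew, kale, mint}, right has 3 {fern, fig, ash}.
      Root yew: left subtree has 0 nodes { }, right has 2 {kale, mint}.
        Root kale: left subtree has 0 nodes { }, right has 1 {mint}.
      Root fig: left subtree has 1 node {fern}, right has 1 {ash}.
  Root poppy: left subtree has 0 nodes { }, right has 3 {tulip, iris, rye}.
    Root rye: left subtree has 2 nodes {tulip, iris}, right has 0 { }.
      Root tulip: left subtree has 0 nodes { }, right has 1 {iris}.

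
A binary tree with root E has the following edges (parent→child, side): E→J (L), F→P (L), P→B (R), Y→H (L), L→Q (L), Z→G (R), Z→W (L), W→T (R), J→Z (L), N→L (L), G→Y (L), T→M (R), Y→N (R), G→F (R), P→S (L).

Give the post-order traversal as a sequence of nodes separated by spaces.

Post-order visits the left subtree, then the right subtree, then the node.
At E: go left to J.
  At J: go left to Z.
    At Z: go left to W.
      At W: no left child.
      At W: go right to T.
        At T: no left child.
        At T: go right to M.
          M is a leaf — visit M.
        Visit T.
      Visit W.
    At Z: go right to G.
      At G: go left to Y.
        At Y: go left to H.
          H is a leaf — visit H.
        At Y: go right to N.
          At N: go left to L.
            At L: go left to Q.
              Q is a leaf — visit Q.
            At L: no right child.
            Visit L.
          At N: no right child.
          Visit N.
        Visit Y.
      At G: go right to F.
        At F: go left to P.
          At P: go left to S.
            S is a leaf — visit S.
          At P: go right to B.
            B is a leaf — visit B.
          Visit P.
        At F: no right child.
        Visit F.
      Visit G.
    Visit Z.
  At J: no right child.
  Visit J.
At E: no right child.
Visit E.

M T W H Q L N Y S B P F G Z J E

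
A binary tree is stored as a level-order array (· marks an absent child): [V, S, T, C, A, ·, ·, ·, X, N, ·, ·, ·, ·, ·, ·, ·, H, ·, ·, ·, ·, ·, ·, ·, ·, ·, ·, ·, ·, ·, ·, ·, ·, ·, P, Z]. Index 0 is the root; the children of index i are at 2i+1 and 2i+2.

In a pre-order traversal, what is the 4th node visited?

X

Pre-order visits the node, then its left subtree, then its right subtree.
Visit V.
At V: go left to S.
  Visit S.
  At S: go left to C.
    Visit C.
    At C: no left child.
    At C: go right to X.
      Visit X.
      At X: go left to H.
        Visit H.
        At H: go left to P.
          P is a leaf — visit P.
        At H: go right to Z.
          Z is a leaf — visit Z.
      At X: no right child.
  At S: go right to A.
    Visit A.
    At A: go left to N.
      N is a leaf — visit N.
    At A: no right child.
At V: go right to T.
  T is a leaf — visit T.
Full pre-order sequence: V, S, C, X, H, P, Z, A, N, T.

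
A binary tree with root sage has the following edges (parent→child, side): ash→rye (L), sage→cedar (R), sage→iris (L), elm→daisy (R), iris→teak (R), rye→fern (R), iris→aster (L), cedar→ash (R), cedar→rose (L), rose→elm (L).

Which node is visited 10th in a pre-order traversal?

Pre-order visits the node, then its left subtree, then its right subtree.
Visit sage.
At sage: go left to iris.
  Visit iris.
  At iris: go left to aster.
    aster is a leaf — visit aster.
  At iris: go right to teak.
    teak is a leaf — visit teak.
At sage: go right to cedar.
  Visit cedar.
  At cedar: go left to rose.
    Visit rose.
    At rose: go left to elm.
      Visit elm.
      At elm: no left child.
      At elm: go right to daisy.
        daisy is a leaf — visit daisy.
    At rose: no right child.
  At cedar: go right to ash.
    Visit ash.
    At ash: go left to rye.
      Visit rye.
      At rye: no left child.
      At rye: go right to fern.
        fern is a leaf — visit fern.
    At ash: no right child.
Full pre-order sequence: sage, iris, aster, teak, cedar, rose, elm, daisy, ash, rye, fern.

rye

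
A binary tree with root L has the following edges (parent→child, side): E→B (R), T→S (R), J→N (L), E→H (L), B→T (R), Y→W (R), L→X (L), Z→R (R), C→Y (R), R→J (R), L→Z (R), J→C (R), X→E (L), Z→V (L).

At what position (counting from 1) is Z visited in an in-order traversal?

9

In-order visits the left subtree, then the node, then the right subtree.
At L: go left to X.
  At X: go left to E.
    At E: go left to H.
      H is a leaf — visit H.
    Visit E.
    At E: go right to B.
      At B: no left child.
      Visit B.
      At B: go right to T.
        At T: no left child.
        Visit T.
        At T: go right to S.
          S is a leaf — visit S.
  Visit X.
  At X: no right child.
Visit L.
At L: go right to Z.
  At Z: go left to V.
    V is a leaf — visit V.
  Visit Z.
  At Z: go right to R.
    At R: no left child.
    Visit R.
    At R: go right to J.
      At J: go left to N.
        N is a leaf — visit N.
      Visit J.
      At J: go right to C.
        At C: no left child.
        Visit C.
        At C: go right to Y.
          At Y: no left child.
          Visit Y.
          At Y: go right to W.
            W is a leaf — visit W.
Full in-order sequence: H, E, B, T, S, X, L, V, Z, R, N, J, C, Y, W.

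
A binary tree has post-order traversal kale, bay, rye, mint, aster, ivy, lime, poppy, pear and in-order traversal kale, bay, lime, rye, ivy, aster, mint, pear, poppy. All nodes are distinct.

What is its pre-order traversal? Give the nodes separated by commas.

pear, lime, bay, kale, ivy, rye, aster, mint, poppy

The last element of post-order is the root; it splits in-order into left and right subtrees.
Root pear: left subtree has 7 nodes {kale, bay, lime, rye, ivy, aster, mint}, right has 1 {poppy}.
  Root lime: left subtree has 2 nodes {kale, bay}, right has 4 {rye, ivy, aster, mint}.
    Root bay: left subtree has 1 node {kale}, right has 0 { }.
    Root ivy: left subtree has 1 node {rye}, right has 2 {aster, mint}.
      Root aster: left subtree has 0 nodes { }, right has 1 {mint}.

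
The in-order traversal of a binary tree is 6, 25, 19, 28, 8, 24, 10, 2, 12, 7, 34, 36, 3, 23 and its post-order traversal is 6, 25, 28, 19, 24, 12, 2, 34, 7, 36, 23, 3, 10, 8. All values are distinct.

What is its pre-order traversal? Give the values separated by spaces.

The last element of post-order is the root; it splits in-order into left and right subtrees.
Root 8: left subtree has 4 nodes {6, 25, 19, 28}, right has 9 {24, 10, 2, 12, 7, 34, 36, 3, 23}.
  Root 19: left subtree has 2 nodes {6, 25}, right has 1 {28}.
    Root 25: left subtree has 1 node {6}, right has 0 { }.
  Root 10: left subtree has 1 node {24}, right has 7 {2, 12, 7, 34, 36, 3, 23}.
    Root 3: left subtree has 5 nodes {2, 12, 7, 34, 36}, right has 1 {23}.
      Root 36: left subtree has 4 nodes {2, 12, 7, 34}, right has 0 { }.
        Root 7: left subtree has 2 nodes {2, 12}, right has 1 {34}.
          Root 2: left subtree has 0 nodes { }, right has 1 {12}.

8 19 25 6 28 10 24 3 36 7 2 12 34 23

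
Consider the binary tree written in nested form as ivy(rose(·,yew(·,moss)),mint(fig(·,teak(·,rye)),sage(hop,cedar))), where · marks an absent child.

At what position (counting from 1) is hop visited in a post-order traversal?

7

Post-order visits the left subtree, then the right subtree, then the node.
At ivy: go left to rose.
  At rose: no left child.
  At rose: go right to yew.
    At yew: no left child.
    At yew: go right to moss.
      moss is a leaf — visit moss.
    Visit yew.
  Visit rose.
At ivy: go right to mint.
  At mint: go left to fig.
    At fig: no left child.
    At fig: go right to teak.
      At teak: no left child.
      At teak: go right to rye.
        rye is a leaf — visit rye.
      Visit teak.
    Visit fig.
  At mint: go right to sage.
    At sage: go left to hop.
      hop is a leaf — visit hop.
    At sage: go right to cedar.
      cedar is a leaf — visit cedar.
    Visit sage.
  Visit mint.
Visit ivy.
Full post-order sequence: moss, yew, rose, rye, teak, fig, hop, cedar, sage, mint, ivy.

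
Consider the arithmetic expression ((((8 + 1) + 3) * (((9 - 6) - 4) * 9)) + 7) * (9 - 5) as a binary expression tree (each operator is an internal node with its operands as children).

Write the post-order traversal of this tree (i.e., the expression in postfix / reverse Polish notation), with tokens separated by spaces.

8 1 + 3 + 9 6 - 4 - 9 * * 7 + 9 5 - *

Post-order on an expression tree gives postfix notation: for each operator, emit left operand, right operand, then the operator.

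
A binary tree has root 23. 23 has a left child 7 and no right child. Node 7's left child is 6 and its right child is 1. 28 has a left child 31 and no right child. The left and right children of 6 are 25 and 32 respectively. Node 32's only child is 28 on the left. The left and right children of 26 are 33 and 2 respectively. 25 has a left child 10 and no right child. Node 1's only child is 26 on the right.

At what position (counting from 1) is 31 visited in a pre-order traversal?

8

Pre-order visits the node, then its left subtree, then its right subtree.
Visit 23.
At 23: go left to 7.
  Visit 7.
  At 7: go left to 6.
    Visit 6.
    At 6: go left to 25.
      Visit 25.
      At 25: go left to 10.
        10 is a leaf — visit 10.
      At 25: no right child.
    At 6: go right to 32.
      Visit 32.
      At 32: go left to 28.
        Visit 28.
        At 28: go left to 31.
          31 is a leaf — visit 31.
        At 28: no right child.
      At 32: no right child.
  At 7: go right to 1.
    Visit 1.
    At 1: no left child.
    At 1: go right to 26.
      Visit 26.
      At 26: go left to 33.
        33 is a leaf — visit 33.
      At 26: go right to 2.
        2 is a leaf — visit 2.
At 23: no right child.
Full pre-order sequence: 23, 7, 6, 25, 10, 32, 28, 31, 1, 26, 33, 2.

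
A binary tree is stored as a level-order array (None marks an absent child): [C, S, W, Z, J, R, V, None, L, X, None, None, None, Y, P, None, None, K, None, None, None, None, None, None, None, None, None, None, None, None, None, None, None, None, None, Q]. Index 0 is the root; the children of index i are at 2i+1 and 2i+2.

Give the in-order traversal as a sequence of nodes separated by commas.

In-order visits the left subtree, then the node, then the right subtree.
At C: go left to S.
  At S: go left to Z.
    At Z: no left child.
    Visit Z.
    At Z: go right to L.
      At L: go left to K.
        At K: go left to Q.
          Q is a leaf — visit Q.
        Visit K.
        At K: no right child.
      Visit L.
      At L: no right child.
  Visit S.
  At S: go right to J.
    At J: go left to X.
      X is a leaf — visit X.
    Visit J.
    At J: no right child.
Visit C.
At C: go right to W.
  At W: go left to R.
    R is a leaf — visit R.
  Visit W.
  At W: go right to V.
    At V: go left to Y.
      Y is a leaf — visit Y.
    Visit V.
    At V: go right to P.
      P is a leaf — visit P.

Z, Q, K, L, S, X, J, C, R, W, Y, V, P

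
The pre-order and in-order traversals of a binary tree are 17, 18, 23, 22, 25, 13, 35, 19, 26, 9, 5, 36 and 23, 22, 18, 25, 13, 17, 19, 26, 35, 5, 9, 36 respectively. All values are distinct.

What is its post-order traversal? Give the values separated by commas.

22, 23, 13, 25, 18, 26, 19, 5, 36, 9, 35, 17

The first element of pre-order is the root; it splits in-order into left and right subtrees.
Root 17: left subtree has 5 nodes {23, 22, 18, 25, 13}, right has 6 {19, 26, 35, 5, 9, 36}.
  Root 18: left subtree has 2 nodes {23, 22}, right has 2 {25, 13}.
    Root 23: left subtree has 0 nodes { }, right has 1 {22}.
    Root 25: left subtree has 0 nodes { }, right has 1 {13}.
  Root 35: left subtree has 2 nodes {19, 26}, right has 3 {5, 9, 36}.
    Root 19: left subtree has 0 nodes { }, right has 1 {26}.
    Root 9: left subtree has 1 node {5}, right has 1 {36}.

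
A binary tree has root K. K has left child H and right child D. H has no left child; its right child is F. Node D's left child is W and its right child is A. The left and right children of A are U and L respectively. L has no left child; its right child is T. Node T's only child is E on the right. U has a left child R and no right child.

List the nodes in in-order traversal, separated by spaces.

In-order visits the left subtree, then the node, then the right subtree.
At K: go left to H.
  At H: no left child.
  Visit H.
  At H: go right to F.
    F is a leaf — visit F.
Visit K.
At K: go right to D.
  At D: go left to W.
    W is a leaf — visit W.
  Visit D.
  At D: go right to A.
    At A: go left to U.
      At U: go left to R.
        R is a leaf — visit R.
      Visit U.
      At U: no right child.
    Visit A.
    At A: go right to L.
      At L: no left child.
      Visit L.
      At L: go right to T.
        At T: no left child.
        Visit T.
        At T: go right to E.
          E is a leaf — visit E.

H F K W D R U A L T E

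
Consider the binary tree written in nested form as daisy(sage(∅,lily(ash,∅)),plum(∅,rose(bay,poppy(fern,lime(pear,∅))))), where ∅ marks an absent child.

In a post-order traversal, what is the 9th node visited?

Post-order visits the left subtree, then the right subtree, then the node.
At daisy: go left to sage.
  At sage: no left child.
  At sage: go right to lily.
    At lily: go left to ash.
      ash is a leaf — visit ash.
    At lily: no right child.
    Visit lily.
  Visit sage.
At daisy: go right to plum.
  At plum: no left child.
  At plum: go right to rose.
    At rose: go left to bay.
      bay is a leaf — visit bay.
    At rose: go right to poppy.
      At poppy: go left to fern.
        fern is a leaf — visit fern.
      At poppy: go right to lime.
        At lime: go left to pear.
          pear is a leaf — visit pear.
        At lime: no right child.
        Visit lime.
      Visit poppy.
    Visit rose.
  Visit plum.
Visit daisy.
Full post-order sequence: ash, lily, sage, bay, fern, pear, lime, poppy, rose, plum, daisy.

rose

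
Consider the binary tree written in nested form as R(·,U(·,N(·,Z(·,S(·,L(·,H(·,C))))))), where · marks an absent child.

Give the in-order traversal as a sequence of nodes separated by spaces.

In-order visits the left subtree, then the node, then the right subtree.
At R: no left child.
Visit R.
At R: go right to U.
  At U: no left child.
  Visit U.
  At U: go right to N.
    At N: no left child.
    Visit N.
    At N: go right to Z.
      At Z: no left child.
      Visit Z.
      At Z: go right to S.
        At S: no left child.
        Visit S.
        At S: go right to L.
          At L: no left child.
          Visit L.
          At L: go right to H.
            At H: no left child.
            Visit H.
            At H: go right to C.
              C is a leaf — visit C.

R U N Z S L H C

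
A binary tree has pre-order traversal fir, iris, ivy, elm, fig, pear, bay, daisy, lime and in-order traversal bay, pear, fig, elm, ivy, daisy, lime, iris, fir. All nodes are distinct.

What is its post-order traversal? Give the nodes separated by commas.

bay, pear, fig, elm, lime, daisy, ivy, iris, fir

The first element of pre-order is the root; it splits in-order into left and right subtrees.
Root fir: left subtree has 8 nodes {bay, pear, fig, elm, ivy, daisy, lime, iris}, right has 0 { }.
  Root iris: left subtree has 7 nodes {bay, pear, fig, elm, ivy, daisy, lime}, right has 0 { }.
    Root ivy: left subtree has 4 nodes {bay, pear, fig, elm}, right has 2 {daisy, lime}.
      Root elm: left subtree has 3 nodes {bay, pear, fig}, right has 0 { }.
        Root fig: left subtree has 2 nodes {bay, pear}, right has 0 { }.
          Root pear: left subtree has 1 node {bay}, right has 0 { }.
      Root daisy: left subtree has 0 nodes { }, right has 1 {lime}.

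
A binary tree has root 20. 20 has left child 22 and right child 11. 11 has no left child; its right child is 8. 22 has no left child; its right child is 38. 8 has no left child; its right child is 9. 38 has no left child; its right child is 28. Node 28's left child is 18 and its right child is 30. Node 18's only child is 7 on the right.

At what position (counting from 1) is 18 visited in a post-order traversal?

Post-order visits the left subtree, then the right subtree, then the node.
At 20: go left to 22.
  At 22: no left child.
  At 22: go right to 38.
    At 38: no left child.
    At 38: go right to 28.
      At 28: go left to 18.
        At 18: no left child.
        At 18: go right to 7.
          7 is a leaf — visit 7.
        Visit 18.
      At 28: go right to 30.
        30 is a leaf — visit 30.
      Visit 28.
    Visit 38.
  Visit 22.
At 20: go right to 11.
  At 11: no left child.
  At 11: go right to 8.
    At 8: no left child.
    At 8: go right to 9.
      9 is a leaf — visit 9.
    Visit 8.
  Visit 11.
Visit 20.
Full post-order sequence: 7, 18, 30, 28, 38, 22, 9, 8, 11, 20.

2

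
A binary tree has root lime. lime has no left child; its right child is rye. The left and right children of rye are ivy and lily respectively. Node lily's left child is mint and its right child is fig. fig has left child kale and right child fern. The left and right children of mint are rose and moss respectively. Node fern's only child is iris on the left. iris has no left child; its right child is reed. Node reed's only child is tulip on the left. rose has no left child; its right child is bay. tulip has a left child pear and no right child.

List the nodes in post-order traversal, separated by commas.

ivy, bay, rose, moss, mint, kale, pear, tulip, reed, iris, fern, fig, lily, rye, lime

Post-order visits the left subtree, then the right subtree, then the node.
At lime: no left child.
At lime: go right to rye.
  At rye: go left to ivy.
    ivy is a leaf — visit ivy.
  At rye: go right to lily.
    At lily: go left to mint.
      At mint: go left to rose.
        At rose: no left child.
        At rose: go right to bay.
          bay is a leaf — visit bay.
        Visit rose.
      At mint: go right to moss.
        moss is a leaf — visit moss.
      Visit mint.
    At lily: go right to fig.
      At fig: go left to kale.
        kale is a leaf — visit kale.
      At fig: go right to fern.
        At fern: go left to iris.
          At iris: no left child.
          At iris: go right to reed.
            At reed: go left to tulip.
              At tulip: go left to pear.
                pear is a leaf — visit pear.
              At tulip: no right child.
              Visit tulip.
            At reed: no right child.
            Visit reed.
          Visit iris.
        At fern: no right child.
        Visit fern.
      Visit fig.
    Visit lily.
  Visit rye.
Visit lime.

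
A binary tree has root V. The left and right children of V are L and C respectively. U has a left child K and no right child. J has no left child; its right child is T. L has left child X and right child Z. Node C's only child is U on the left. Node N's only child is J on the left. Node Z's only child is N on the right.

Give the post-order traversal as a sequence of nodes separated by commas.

X, T, J, N, Z, L, K, U, C, V

Post-order visits the left subtree, then the right subtree, then the node.
At V: go left to L.
  At L: go left to X.
    X is a leaf — visit X.
  At L: go right to Z.
    At Z: no left child.
    At Z: go right to N.
      At N: go left to J.
        At J: no left child.
        At J: go right to T.
          T is a leaf — visit T.
        Visit J.
      At N: no right child.
      Visit N.
    Visit Z.
  Visit L.
At V: go right to C.
  At C: go left to U.
    At U: go left to K.
      K is a leaf — visit K.
    At U: no right child.
    Visit U.
  At C: no right child.
  Visit C.
Visit V.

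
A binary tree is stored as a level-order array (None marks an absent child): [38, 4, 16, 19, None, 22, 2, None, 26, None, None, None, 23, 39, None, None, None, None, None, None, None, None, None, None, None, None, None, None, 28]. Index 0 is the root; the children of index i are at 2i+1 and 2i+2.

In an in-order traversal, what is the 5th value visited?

22

In-order visits the left subtree, then the node, then the right subtree.
At 38: go left to 4.
  At 4: go left to 19.
    At 19: no left child.
    Visit 19.
    At 19: go right to 26.
      26 is a leaf — visit 26.
  Visit 4.
  At 4: no right child.
Visit 38.
At 38: go right to 16.
  At 16: go left to 22.
    At 22: no left child.
    Visit 22.
    At 22: go right to 23.
      23 is a leaf — visit 23.
  Visit 16.
  At 16: go right to 2.
    At 2: go left to 39.
      At 39: no left child.
      Visit 39.
      At 39: go right to 28.
        28 is a leaf — visit 28.
    Visit 2.
    At 2: no right child.
Full in-order sequence: 19, 26, 4, 38, 22, 23, 16, 39, 28, 2.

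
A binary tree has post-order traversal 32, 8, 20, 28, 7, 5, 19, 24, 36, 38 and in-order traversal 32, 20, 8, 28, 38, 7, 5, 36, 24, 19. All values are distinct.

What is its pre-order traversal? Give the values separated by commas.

38, 28, 20, 32, 8, 36, 5, 7, 24, 19

The last element of post-order is the root; it splits in-order into left and right subtrees.
Root 38: left subtree has 4 nodes {32, 20, 8, 28}, right has 5 {7, 5, 36, 24, 19}.
  Root 28: left subtree has 3 nodes {32, 20, 8}, right has 0 { }.
    Root 20: left subtree has 1 node {32}, right has 1 {8}.
  Root 36: left subtree has 2 nodes {7, 5}, right has 2 {24, 19}.
    Root 5: left subtree has 1 node {7}, right has 0 { }.
    Root 24: left subtree has 0 nodes { }, right has 1 {19}.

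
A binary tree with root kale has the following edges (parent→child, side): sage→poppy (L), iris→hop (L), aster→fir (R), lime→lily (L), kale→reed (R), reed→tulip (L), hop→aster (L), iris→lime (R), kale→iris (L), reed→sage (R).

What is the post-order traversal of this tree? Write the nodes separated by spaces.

fir aster hop lily lime iris tulip poppy sage reed kale

Post-order visits the left subtree, then the right subtree, then the node.
At kale: go left to iris.
  At iris: go left to hop.
    At hop: go left to aster.
      At aster: no left child.
      At aster: go right to fir.
        fir is a leaf — visit fir.
      Visit aster.
    At hop: no right child.
    Visit hop.
  At iris: go right to lime.
    At lime: go left to lily.
      lily is a leaf — visit lily.
    At lime: no right child.
    Visit lime.
  Visit iris.
At kale: go right to reed.
  At reed: go left to tulip.
    tulip is a leaf — visit tulip.
  At reed: go right to sage.
    At sage: go left to poppy.
      poppy is a leaf — visit poppy.
    At sage: no right child.
    Visit sage.
  Visit reed.
Visit kale.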